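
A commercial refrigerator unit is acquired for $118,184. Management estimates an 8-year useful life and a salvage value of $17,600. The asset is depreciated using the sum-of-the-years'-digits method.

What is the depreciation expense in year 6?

Depreciable base = $118,184 − $17,600 = $100,584.
Sum of the years' digits = 8+7+6+5+4+3+2+1 = 36.
Year 1: $100,584 × 8/36 = $22,352. Book value $95,832.
Year 2: $100,584 × 7/36 = $19,558. Book value $76,274.
Year 3: $100,584 × 6/36 = $16,764. Book value $59,510.
Year 4: $100,584 × 5/36 = $13,970. Book value $45,540.
Year 5: $100,584 × 4/36 = $11,176. Book value $34,364.
Year 6: $100,584 × 3/36 = $8,382. Book value $25,982.

$8,382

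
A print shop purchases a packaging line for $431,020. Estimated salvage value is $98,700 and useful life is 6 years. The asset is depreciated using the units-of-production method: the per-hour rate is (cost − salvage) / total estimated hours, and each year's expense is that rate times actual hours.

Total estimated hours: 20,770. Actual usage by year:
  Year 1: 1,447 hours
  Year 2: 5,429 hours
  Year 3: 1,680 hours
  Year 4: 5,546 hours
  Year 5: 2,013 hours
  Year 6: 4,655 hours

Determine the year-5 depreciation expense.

Depreciable base = $431,020 − $98,700 = $332,320.
Rate = $332,320 / 20,770 hours = $16 per hour.
Year 1: 1,447 × $16 = $23,152. Book value $407,868.
Year 2: 5,429 × $16 = $86,864. Book value $321,004.
Year 3: 1,680 × $16 = $26,880. Book value $294,124.
Year 4: 5,546 × $16 = $88,736. Book value $205,388.
Year 5: 2,013 × $16 = $32,208. Book value $173,180.

$32,208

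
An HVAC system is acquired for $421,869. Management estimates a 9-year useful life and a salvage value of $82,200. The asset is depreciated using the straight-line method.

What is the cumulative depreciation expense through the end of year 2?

$75,482

Depreciable base = $421,869 − $82,200 = $339,669.
Annual expense = $339,669 / 9 = $37,741.
End of year 1: book value $384,128.
End of year 2: book value $346,387.
Accumulated through year 2 = $421,869 − $346,387 = $75,482.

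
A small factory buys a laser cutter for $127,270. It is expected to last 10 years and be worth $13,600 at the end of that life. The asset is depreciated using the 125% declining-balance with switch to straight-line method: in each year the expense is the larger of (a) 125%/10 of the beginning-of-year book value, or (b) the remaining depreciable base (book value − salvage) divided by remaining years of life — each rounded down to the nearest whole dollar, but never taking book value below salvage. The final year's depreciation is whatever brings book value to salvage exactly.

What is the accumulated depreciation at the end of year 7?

$83,166

Depreciable base = $127,270 − $13,600 = $113,670.
Year 1: DB = ⌊$127,270 × 125%/10⌋ = $15,908; SL = ⌊$113,670/10⌋ = $11,367 → take DB $15,908. Book value $111,362.
Year 2: DB = ⌊$111,362 × 125%/10⌋ = $13,920; SL = ⌊$97,762/9⌋ = $10,862 → take DB $13,920. Book value $97,442.
Year 3: DB = ⌊$97,442 × 125%/10⌋ = $12,180; SL = ⌊$83,842/8⌋ = $10,480 → take DB $12,180. Book value $85,262.
Year 4: DB = ⌊$85,262 × 125%/10⌋ = $10,657; SL = ⌊$71,662/7⌋ = $10,237 → take DB $10,657. Book value $74,605.
Year 5: DB = ⌊$74,605 × 125%/10⌋ = $9,325; SL = ⌊$61,005/6⌋ = $10,167 → take SL $10,167. Book value $64,438.
Year 6: DB = ⌊$64,438 × 125%/10⌋ = $8,054; SL = ⌊$50,838/5⌋ = $10,167 → take SL $10,167. Book value $54,271.
Year 7: DB = ⌊$54,271 × 125%/10⌋ = $6,783; SL = ⌊$40,671/4⌋ = $10,167 → take SL $10,167. Book value $44,104.
Accumulated through year 7 = $127,270 − $44,104 = $83,166.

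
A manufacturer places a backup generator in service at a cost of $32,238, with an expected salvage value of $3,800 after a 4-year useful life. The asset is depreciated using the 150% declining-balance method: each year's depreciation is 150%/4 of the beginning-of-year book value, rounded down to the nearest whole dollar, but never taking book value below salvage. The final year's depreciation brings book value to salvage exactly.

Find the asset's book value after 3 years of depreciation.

Depreciable base = $32,238 − $3,800 = $28,438.
Year 1: ⌊$32,238 × 150%/4⌋ = $12,089. Book value $20,149.
Year 2: ⌊$20,149 × 150%/4⌋ = $7,555. Book value $12,594.
Year 3: ⌊$12,594 × 150%/4⌋ = $4,722. Book value $7,872.

$7,872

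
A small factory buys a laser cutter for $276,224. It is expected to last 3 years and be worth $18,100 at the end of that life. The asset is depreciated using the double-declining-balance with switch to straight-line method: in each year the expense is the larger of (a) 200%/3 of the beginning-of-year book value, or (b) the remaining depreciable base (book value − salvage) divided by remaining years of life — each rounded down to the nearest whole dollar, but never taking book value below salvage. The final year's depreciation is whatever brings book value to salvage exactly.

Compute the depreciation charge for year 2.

$61,383

Depreciable base = $276,224 − $18,100 = $258,124.
Year 1: DB = ⌊$276,224 × 200%/3⌋ = $184,149; SL = ⌊$258,124/3⌋ = $86,041 → take DB $184,149. Book value $92,075.
Year 2: DB = ⌊$92,075 × 200%/3⌋ = $61,383; SL = ⌊$73,975/2⌋ = $36,987 → take DB $61,383. Book value $30,692.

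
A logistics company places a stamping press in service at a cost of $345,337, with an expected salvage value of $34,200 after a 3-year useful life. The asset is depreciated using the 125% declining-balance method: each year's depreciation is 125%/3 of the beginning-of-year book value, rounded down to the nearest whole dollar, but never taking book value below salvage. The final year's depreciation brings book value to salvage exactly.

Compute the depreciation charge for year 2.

$83,936

Depreciable base = $345,337 − $34,200 = $311,137.
Year 1: ⌊$345,337 × 125%/3⌋ = $143,890. Book value $201,447.
Year 2: ⌊$201,447 × 125%/3⌋ = $83,936. Book value $117,511.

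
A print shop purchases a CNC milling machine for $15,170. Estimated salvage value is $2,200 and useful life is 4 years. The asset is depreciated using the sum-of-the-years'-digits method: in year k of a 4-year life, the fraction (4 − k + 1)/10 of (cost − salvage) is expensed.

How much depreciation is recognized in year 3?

$2,594

Depreciable base = $15,170 − $2,200 = $12,970.
Sum of the years' digits = 4+3+2+1 = 10.
Year 1: $12,970 × 4/10 = $5,188. Book value $9,982.
Year 2: $12,970 × 3/10 = $3,891. Book value $6,091.
Year 3: $12,970 × 2/10 = $2,594. Book value $3,497.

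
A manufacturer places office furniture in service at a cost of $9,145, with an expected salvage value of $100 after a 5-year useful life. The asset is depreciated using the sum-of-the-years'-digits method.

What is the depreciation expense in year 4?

$1,206

Depreciable base = $9,145 − $100 = $9,045.
Sum of the years' digits = 5+4+3+2+1 = 15.
Year 1: $9,045 × 5/15 = $3,015. Book value $6,130.
Year 2: $9,045 × 4/15 = $2,412. Book value $3,718.
Year 3: $9,045 × 3/15 = $1,809. Book value $1,909.
Year 4: $9,045 × 2/15 = $1,206. Book value $703.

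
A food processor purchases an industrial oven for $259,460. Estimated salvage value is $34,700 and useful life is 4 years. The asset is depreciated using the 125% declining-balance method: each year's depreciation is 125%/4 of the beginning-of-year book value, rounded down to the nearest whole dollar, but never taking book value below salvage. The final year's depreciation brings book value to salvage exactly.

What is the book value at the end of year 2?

Depreciable base = $259,460 − $34,700 = $224,760.
Year 1: ⌊$259,460 × 125%/4⌋ = $81,081. Book value $178,379.
Year 2: ⌊$178,379 × 125%/4⌋ = $55,743. Book value $122,636.

$122,636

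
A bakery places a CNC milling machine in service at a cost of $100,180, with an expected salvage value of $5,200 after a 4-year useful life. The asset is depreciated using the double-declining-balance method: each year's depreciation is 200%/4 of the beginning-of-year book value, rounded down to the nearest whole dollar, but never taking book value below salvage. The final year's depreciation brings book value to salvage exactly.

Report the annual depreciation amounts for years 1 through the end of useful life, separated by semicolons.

Depreciable base = $100,180 − $5,200 = $94,980.
Year 1: ⌊$100,180 × 200%/4⌋ = $50,090. Book value $50,090.
Year 2: ⌊$50,090 × 200%/4⌋ = $25,045. Book value $25,045.
Year 3: ⌊$25,045 × 200%/4⌋ = $12,522. Book value $12,523.
Year 4 (final): $12,523 − $5,200 = $7,323. Book value $5,200.

$50,090; $25,045; $12,522; $7,323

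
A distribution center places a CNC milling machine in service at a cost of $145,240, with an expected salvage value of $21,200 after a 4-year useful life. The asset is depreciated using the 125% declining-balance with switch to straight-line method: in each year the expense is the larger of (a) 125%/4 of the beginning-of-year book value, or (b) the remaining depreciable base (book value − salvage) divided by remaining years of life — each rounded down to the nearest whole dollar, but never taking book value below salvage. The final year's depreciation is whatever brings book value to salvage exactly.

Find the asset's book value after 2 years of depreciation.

$68,649

Depreciable base = $145,240 − $21,200 = $124,040.
Year 1: DB = ⌊$145,240 × 125%/4⌋ = $45,387; SL = ⌊$124,040/4⌋ = $31,010 → take DB $45,387. Book value $99,853.
Year 2: DB = ⌊$99,853 × 125%/4⌋ = $31,204; SL = ⌊$78,653/3⌋ = $26,217 → take DB $31,204. Book value $68,649.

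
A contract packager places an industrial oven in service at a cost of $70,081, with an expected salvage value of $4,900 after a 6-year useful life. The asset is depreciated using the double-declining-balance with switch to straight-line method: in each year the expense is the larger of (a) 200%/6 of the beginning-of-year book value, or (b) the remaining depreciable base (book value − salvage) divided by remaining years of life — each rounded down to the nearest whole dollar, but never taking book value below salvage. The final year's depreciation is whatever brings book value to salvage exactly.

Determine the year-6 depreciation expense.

$4,330

Depreciable base = $70,081 − $4,900 = $65,181.
Year 1: DB = ⌊$70,081 × 200%/6⌋ = $23,360; SL = ⌊$65,181/6⌋ = $10,863 → take DB $23,360. Book value $46,721.
Year 2: DB = ⌊$46,721 × 200%/6⌋ = $15,573; SL = ⌊$41,821/5⌋ = $8,364 → take DB $15,573. Book value $31,148.
Year 3: DB = ⌊$31,148 × 200%/6⌋ = $10,382; SL = ⌊$26,248/4⌋ = $6,562 → take DB $10,382. Book value $20,766.
Year 4: DB = ⌊$20,766 × 200%/6⌋ = $6,922; SL = ⌊$15,866/3⌋ = $5,288 → take DB $6,922. Book value $13,844.
Year 5: DB = ⌊$13,844 × 200%/6⌋ = $4,614; SL = ⌊$8,944/2⌋ = $4,472 → take DB $4,614. Book value $9,230.
Year 6 (final): $9,230 − $4,900 = $4,330. Book value $4,900.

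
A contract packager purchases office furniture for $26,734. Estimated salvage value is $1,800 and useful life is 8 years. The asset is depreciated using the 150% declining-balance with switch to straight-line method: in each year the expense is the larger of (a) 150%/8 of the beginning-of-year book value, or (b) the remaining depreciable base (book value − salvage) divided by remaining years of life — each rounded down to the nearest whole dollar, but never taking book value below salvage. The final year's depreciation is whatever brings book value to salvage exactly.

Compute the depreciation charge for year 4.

$2,688

Depreciable base = $26,734 − $1,800 = $24,934.
Year 1: DB = ⌊$26,734 × 150%/8⌋ = $5,012; SL = ⌊$24,934/8⌋ = $3,116 → take DB $5,012. Book value $21,722.
Year 2: DB = ⌊$21,722 × 150%/8⌋ = $4,072; SL = ⌊$19,922/7⌋ = $2,846 → take DB $4,072. Book value $17,650.
Year 3: DB = ⌊$17,650 × 150%/8⌋ = $3,309; SL = ⌊$15,850/6⌋ = $2,641 → take DB $3,309. Book value $14,341.
Year 4: DB = ⌊$14,341 × 150%/8⌋ = $2,688; SL = ⌊$12,541/5⌋ = $2,508 → take DB $2,688. Book value $11,653.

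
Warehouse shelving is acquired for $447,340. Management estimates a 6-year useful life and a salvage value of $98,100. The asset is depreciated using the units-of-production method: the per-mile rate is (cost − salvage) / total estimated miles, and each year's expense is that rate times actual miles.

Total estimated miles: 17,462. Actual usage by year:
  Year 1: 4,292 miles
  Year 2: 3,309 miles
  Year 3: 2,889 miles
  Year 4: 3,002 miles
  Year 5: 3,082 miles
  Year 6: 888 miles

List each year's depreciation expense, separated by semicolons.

$85,840; $66,180; $57,780; $60,040; $61,640; $17,760

Depreciable base = $447,340 − $98,100 = $349,240.
Rate = $349,240 / 17,462 miles = $20 per mile.
Year 1: 4,292 × $20 = $85,840. Book value $361,500.
Year 2: 3,309 × $20 = $66,180. Book value $295,320.
Year 3: 2,889 × $20 = $57,780. Book value $237,540.
Year 4: 3,002 × $20 = $60,040. Book value $177,500.
Year 5: 3,082 × $20 = $61,640. Book value $115,860.
Year 6: 888 × $20 = $17,760. Book value $98,100.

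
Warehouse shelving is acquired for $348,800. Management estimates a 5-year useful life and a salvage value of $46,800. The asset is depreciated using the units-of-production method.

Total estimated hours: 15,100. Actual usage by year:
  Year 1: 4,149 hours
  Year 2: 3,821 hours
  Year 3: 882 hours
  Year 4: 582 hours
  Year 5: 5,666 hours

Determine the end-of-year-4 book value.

Depreciable base = $348,800 − $46,800 = $302,000.
Rate = $302,000 / 15,100 hours = $20 per hour.
Year 1: 4,149 × $20 = $82,980. Book value $265,820.
Year 2: 3,821 × $20 = $76,420. Book value $189,400.
Year 3: 882 × $20 = $17,640. Book value $171,760.
Year 4: 582 × $20 = $11,640. Book value $160,120.

$160,120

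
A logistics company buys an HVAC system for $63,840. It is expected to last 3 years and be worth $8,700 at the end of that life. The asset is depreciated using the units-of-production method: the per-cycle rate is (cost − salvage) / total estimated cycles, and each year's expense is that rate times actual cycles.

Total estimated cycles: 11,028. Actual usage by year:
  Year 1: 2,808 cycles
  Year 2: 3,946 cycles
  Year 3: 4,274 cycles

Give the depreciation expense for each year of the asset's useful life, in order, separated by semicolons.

$14,040; $19,730; $21,370

Depreciable base = $63,840 − $8,700 = $55,140.
Rate = $55,140 / 11,028 cycles = $5 per cycle.
Year 1: 2,808 × $5 = $14,040. Book value $49,800.
Year 2: 3,946 × $5 = $19,730. Book value $30,070.
Year 3: 4,274 × $5 = $21,370. Book value $8,700.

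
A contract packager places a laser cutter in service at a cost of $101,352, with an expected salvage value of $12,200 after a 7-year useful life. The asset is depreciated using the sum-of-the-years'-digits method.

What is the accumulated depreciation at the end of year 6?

Depreciable base = $101,352 − $12,200 = $89,152.
Sum of the years' digits = 7+6+5+4+3+2+1 = 28.
Year 1: $89,152 × 7/28 = $22,288. Book value $79,064.
Year 2: $89,152 × 6/28 = $19,104. Book value $59,960.
Year 3: $89,152 × 5/28 = $15,920. Book value $44,040.
Year 4: $89,152 × 4/28 = $12,736. Book value $31,304.
Year 5: $89,152 × 3/28 = $9,552. Book value $21,752.
Year 6: $89,152 × 2/28 = $6,368. Book value $15,384.
Accumulated through year 6 = $101,352 − $15,384 = $85,968.

$85,968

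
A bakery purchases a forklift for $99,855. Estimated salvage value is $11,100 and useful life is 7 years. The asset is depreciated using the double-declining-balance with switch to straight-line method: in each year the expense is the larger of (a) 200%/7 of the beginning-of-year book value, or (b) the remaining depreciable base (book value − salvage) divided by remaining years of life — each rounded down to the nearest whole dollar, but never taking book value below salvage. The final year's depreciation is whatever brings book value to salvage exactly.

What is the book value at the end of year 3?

$36,391

Depreciable base = $99,855 − $11,100 = $88,755.
Year 1: DB = ⌊$99,855 × 200%/7⌋ = $28,530; SL = ⌊$88,755/7⌋ = $12,679 → take DB $28,530. Book value $71,325.
Year 2: DB = ⌊$71,325 × 200%/7⌋ = $20,378; SL = ⌊$60,225/6⌋ = $10,037 → take DB $20,378. Book value $50,947.
Year 3: DB = ⌊$50,947 × 200%/7⌋ = $14,556; SL = ⌊$39,847/5⌋ = $7,969 → take DB $14,556. Book value $36,391.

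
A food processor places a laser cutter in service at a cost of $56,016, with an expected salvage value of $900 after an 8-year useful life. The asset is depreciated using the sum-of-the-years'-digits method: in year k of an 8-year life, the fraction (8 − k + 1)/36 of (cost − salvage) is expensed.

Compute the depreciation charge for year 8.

Depreciable base = $56,016 − $900 = $55,116.
Sum of the years' digits = 8+7+6+5+4+3+2+1 = 36.
Year 1: $55,116 × 8/36 = $12,248. Book value $43,768.
Year 2: $55,116 × 7/36 = $10,717. Book value $33,051.
Year 3: $55,116 × 6/36 = $9,186. Book value $23,865.
Year 4: $55,116 × 5/36 = $7,655. Book value $16,210.
Year 5: $55,116 × 4/36 = $6,124. Book value $10,086.
Year 6: $55,116 × 3/36 = $4,593. Book value $5,493.
Year 7: $55,116 × 2/36 = $3,062. Book value $2,431.
Year 8: $55,116 × 1/36 = $1,531. Book value $900.

$1,531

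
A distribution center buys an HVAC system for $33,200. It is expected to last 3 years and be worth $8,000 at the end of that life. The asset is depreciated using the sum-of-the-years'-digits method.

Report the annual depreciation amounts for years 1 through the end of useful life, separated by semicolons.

$12,600; $8,400; $4,200

Depreciable base = $33,200 − $8,000 = $25,200.
Sum of the years' digits = 3+2+1 = 6.
Year 1: $25,200 × 3/6 = $12,600. Book value $20,600.
Year 2: $25,200 × 2/6 = $8,400. Book value $12,200.
Year 3: $25,200 × 1/6 = $4,200. Book value $8,000.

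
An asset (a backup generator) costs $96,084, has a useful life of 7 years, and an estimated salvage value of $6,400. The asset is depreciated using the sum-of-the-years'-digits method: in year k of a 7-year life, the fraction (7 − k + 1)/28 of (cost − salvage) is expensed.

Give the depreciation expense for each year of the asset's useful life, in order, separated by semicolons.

Depreciable base = $96,084 − $6,400 = $89,684.
Sum of the years' digits = 7+6+5+4+3+2+1 = 28.
Year 1: $89,684 × 7/28 = $22,421. Book value $73,663.
Year 2: $89,684 × 6/28 = $19,218. Book value $54,445.
Year 3: $89,684 × 5/28 = $16,015. Book value $38,430.
Year 4: $89,684 × 4/28 = $12,812. Book value $25,618.
Year 5: $89,684 × 3/28 = $9,609. Book value $16,009.
Year 6: $89,684 × 2/28 = $6,406. Book value $9,603.
Year 7: $89,684 × 1/28 = $3,203. Book value $6,400.

$22,421; $19,218; $16,015; $12,812; $9,609; $6,406; $3,203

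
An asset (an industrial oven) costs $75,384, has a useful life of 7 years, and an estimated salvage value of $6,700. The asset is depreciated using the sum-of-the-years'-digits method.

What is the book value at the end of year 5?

Depreciable base = $75,384 − $6,700 = $68,684.
Sum of the years' digits = 7+6+5+4+3+2+1 = 28.
Year 1: $68,684 × 7/28 = $17,171. Book value $58,213.
Year 2: $68,684 × 6/28 = $14,718. Book value $43,495.
Year 3: $68,684 × 5/28 = $12,265. Book value $31,230.
Year 4: $68,684 × 4/28 = $9,812. Book value $21,418.
Year 5: $68,684 × 3/28 = $7,359. Book value $14,059.

$14,059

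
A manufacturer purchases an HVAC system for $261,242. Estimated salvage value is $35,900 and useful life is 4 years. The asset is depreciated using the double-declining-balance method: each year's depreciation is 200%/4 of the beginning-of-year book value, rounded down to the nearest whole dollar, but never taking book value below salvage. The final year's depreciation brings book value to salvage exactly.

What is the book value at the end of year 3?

Depreciable base = $261,242 − $35,900 = $225,342.
Year 1: ⌊$261,242 × 200%/4⌋ = $130,621. Book value $130,621.
Year 2: ⌊$130,621 × 200%/4⌋ = $65,310. Book value $65,311.
Year 3: ⌊$65,311 × 200%/4⌋ = $32,655, capped at $29,411. Book value $35,900.

$35,900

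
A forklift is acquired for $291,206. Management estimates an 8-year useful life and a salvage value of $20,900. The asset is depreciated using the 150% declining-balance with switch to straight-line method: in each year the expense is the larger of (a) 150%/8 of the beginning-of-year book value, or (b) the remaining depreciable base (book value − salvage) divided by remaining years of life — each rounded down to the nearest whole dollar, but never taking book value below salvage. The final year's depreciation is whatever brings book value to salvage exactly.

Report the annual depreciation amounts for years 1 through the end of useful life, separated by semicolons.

$54,601; $44,363; $36,045; $29,286; $26,502; $26,503; $26,503; $26,503

Depreciable base = $291,206 − $20,900 = $270,306.
Year 1: DB = ⌊$291,206 × 150%/8⌋ = $54,601; SL = ⌊$270,306/8⌋ = $33,788 → take DB $54,601. Book value $236,605.
Year 2: DB = ⌊$236,605 × 150%/8⌋ = $44,363; SL = ⌊$215,705/7⌋ = $30,815 → take DB $44,363. Book value $192,242.
Year 3: DB = ⌊$192,242 × 150%/8⌋ = $36,045; SL = ⌊$171,342/6⌋ = $28,557 → take DB $36,045. Book value $156,197.
Year 4: DB = ⌊$156,197 × 150%/8⌋ = $29,286; SL = ⌊$135,297/5⌋ = $27,059 → take DB $29,286. Book value $126,911.
Year 5: DB = ⌊$126,911 × 150%/8⌋ = $23,795; SL = ⌊$106,011/4⌋ = $26,502 → take SL $26,502. Book value $100,409.
Year 6: DB = ⌊$100,409 × 150%/8⌋ = $18,826; SL = ⌊$79,509/3⌋ = $26,503 → take SL $26,503. Book value $73,906.
Year 7: DB = ⌊$73,906 × 150%/8⌋ = $13,857; SL = ⌊$53,006/2⌋ = $26,503 → take SL $26,503. Book value $47,403.
Year 8 (final): $47,403 − $20,900 = $26,503. Book value $20,900.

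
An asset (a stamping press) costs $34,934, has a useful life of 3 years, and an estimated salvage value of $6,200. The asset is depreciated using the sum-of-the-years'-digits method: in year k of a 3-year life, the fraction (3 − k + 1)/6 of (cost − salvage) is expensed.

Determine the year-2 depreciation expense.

$9,578

Depreciable base = $34,934 − $6,200 = $28,734.
Sum of the years' digits = 3+2+1 = 6.
Year 1: $28,734 × 3/6 = $14,367. Book value $20,567.
Year 2: $28,734 × 2/6 = $9,578. Book value $10,989.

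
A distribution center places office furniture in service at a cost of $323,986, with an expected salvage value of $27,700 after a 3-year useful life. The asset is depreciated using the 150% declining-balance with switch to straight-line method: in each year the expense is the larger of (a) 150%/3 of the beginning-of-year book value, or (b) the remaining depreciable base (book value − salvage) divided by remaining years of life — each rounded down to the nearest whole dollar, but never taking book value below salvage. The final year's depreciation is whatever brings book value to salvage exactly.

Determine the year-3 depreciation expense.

$53,297

Depreciable base = $323,986 − $27,700 = $296,286.
Year 1: DB = ⌊$323,986 × 150%/3⌋ = $161,993; SL = ⌊$296,286/3⌋ = $98,762 → take DB $161,993. Book value $161,993.
Year 2: DB = ⌊$161,993 × 150%/3⌋ = $80,996; SL = ⌊$134,293/2⌋ = $67,146 → take DB $80,996. Book value $80,997.
Year 3 (final): $80,997 − $27,700 = $53,297. Book value $27,700.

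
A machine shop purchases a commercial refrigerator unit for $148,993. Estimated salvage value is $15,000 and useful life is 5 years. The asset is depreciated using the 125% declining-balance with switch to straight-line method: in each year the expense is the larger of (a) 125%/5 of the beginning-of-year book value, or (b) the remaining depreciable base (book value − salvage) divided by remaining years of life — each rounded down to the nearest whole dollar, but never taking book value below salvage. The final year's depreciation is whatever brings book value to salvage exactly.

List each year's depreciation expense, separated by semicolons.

$37,248; $27,936; $22,936; $22,936; $22,937

Depreciable base = $148,993 − $15,000 = $133,993.
Year 1: DB = ⌊$148,993 × 125%/5⌋ = $37,248; SL = ⌊$133,993/5⌋ = $26,798 → take DB $37,248. Book value $111,745.
Year 2: DB = ⌊$111,745 × 125%/5⌋ = $27,936; SL = ⌊$96,745/4⌋ = $24,186 → take DB $27,936. Book value $83,809.
Year 3: DB = ⌊$83,809 × 125%/5⌋ = $20,952; SL = ⌊$68,809/3⌋ = $22,936 → take SL $22,936. Book value $60,873.
Year 4: DB = ⌊$60,873 × 125%/5⌋ = $15,218; SL = ⌊$45,873/2⌋ = $22,936 → take SL $22,936. Book value $37,937.
Year 5 (final): $37,937 − $15,000 = $22,937. Book value $15,000.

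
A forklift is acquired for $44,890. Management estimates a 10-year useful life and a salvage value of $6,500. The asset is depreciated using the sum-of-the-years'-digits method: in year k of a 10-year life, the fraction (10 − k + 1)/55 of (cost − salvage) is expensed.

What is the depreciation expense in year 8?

$2,094

Depreciable base = $44,890 − $6,500 = $38,390.
Sum of the years' digits = 10+9+8+7+6+5+4+3+2+1 = 55.
Year 1: $38,390 × 10/55 = $6,980. Book value $37,910.
Year 2: $38,390 × 9/55 = $6,282. Book value $31,628.
Year 3: $38,390 × 8/55 = $5,584. Book value $26,044.
Year 4: $38,390 × 7/55 = $4,886. Book value $21,158.
Year 5: $38,390 × 6/55 = $4,188. Book value $16,970.
Year 6: $38,390 × 5/55 = $3,490. Book value $13,480.
Year 7: $38,390 × 4/55 = $2,792. Book value $10,688.
Year 8: $38,390 × 3/55 = $2,094. Book value $8,594.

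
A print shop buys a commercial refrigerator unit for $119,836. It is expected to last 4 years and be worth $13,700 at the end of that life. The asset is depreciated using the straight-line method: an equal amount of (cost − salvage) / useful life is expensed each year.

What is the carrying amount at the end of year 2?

$66,768

Depreciable base = $119,836 − $13,700 = $106,136.
Annual expense = $106,136 / 4 = $26,534.
End of year 1: book value $93,302.
End of year 2: book value $66,768.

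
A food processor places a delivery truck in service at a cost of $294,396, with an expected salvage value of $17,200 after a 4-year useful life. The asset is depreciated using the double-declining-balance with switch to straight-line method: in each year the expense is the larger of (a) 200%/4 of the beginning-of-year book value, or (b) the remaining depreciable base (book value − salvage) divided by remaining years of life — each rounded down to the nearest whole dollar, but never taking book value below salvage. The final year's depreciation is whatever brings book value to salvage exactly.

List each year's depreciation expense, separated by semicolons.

$147,198; $73,599; $36,799; $19,600

Depreciable base = $294,396 − $17,200 = $277,196.
Year 1: DB = ⌊$294,396 × 200%/4⌋ = $147,198; SL = ⌊$277,196/4⌋ = $69,299 → take DB $147,198. Book value $147,198.
Year 2: DB = ⌊$147,198 × 200%/4⌋ = $73,599; SL = ⌊$129,998/3⌋ = $43,332 → take DB $73,599. Book value $73,599.
Year 3: DB = ⌊$73,599 × 200%/4⌋ = $36,799; SL = ⌊$56,399/2⌋ = $28,199 → take DB $36,799. Book value $36,800.
Year 4 (final): $36,800 − $17,200 = $19,600. Book value $17,200.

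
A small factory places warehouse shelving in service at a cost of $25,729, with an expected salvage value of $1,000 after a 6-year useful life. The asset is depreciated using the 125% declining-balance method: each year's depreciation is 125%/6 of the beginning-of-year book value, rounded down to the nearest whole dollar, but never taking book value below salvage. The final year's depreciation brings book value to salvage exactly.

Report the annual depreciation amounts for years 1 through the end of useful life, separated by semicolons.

$5,360; $4,243; $3,359; $2,659; $2,105; $7,003

Depreciable base = $25,729 − $1,000 = $24,729.
Year 1: ⌊$25,729 × 125%/6⌋ = $5,360. Book value $20,369.
Year 2: ⌊$20,369 × 125%/6⌋ = $4,243. Book value $16,126.
Year 3: ⌊$16,126 × 125%/6⌋ = $3,359. Book value $12,767.
Year 4: ⌊$12,767 × 125%/6⌋ = $2,659. Book value $10,108.
Year 5: ⌊$10,108 × 125%/6⌋ = $2,105. Book value $8,003.
Year 6 (final): $8,003 − $1,000 = $7,003. Book value $1,000.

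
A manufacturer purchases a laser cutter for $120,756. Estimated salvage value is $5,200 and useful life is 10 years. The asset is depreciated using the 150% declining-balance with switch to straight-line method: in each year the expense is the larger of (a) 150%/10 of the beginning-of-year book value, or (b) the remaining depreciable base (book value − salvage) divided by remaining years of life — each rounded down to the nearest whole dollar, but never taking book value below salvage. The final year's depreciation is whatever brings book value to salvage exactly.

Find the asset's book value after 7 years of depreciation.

Depreciable base = $120,756 − $5,200 = $115,556.
Year 1: DB = ⌊$120,756 × 150%/10⌋ = $18,113; SL = ⌊$115,556/10⌋ = $11,555 → take DB $18,113. Book value $102,643.
Year 2: DB = ⌊$102,643 × 150%/10⌋ = $15,396; SL = ⌊$97,443/9⌋ = $10,827 → take DB $15,396. Book value $87,247.
Year 3: DB = ⌊$87,247 × 150%/10⌋ = $13,087; SL = ⌊$82,047/8⌋ = $10,255 → take DB $13,087. Book value $74,160.
Year 4: DB = ⌊$74,160 × 150%/10⌋ = $11,124; SL = ⌊$68,960/7⌋ = $9,851 → take DB $11,124. Book value $63,036.
Year 5: DB = ⌊$63,036 × 150%/10⌋ = $9,455; SL = ⌊$57,836/6⌋ = $9,639 → take SL $9,639. Book value $53,397.
Year 6: DB = ⌊$53,397 × 150%/10⌋ = $8,009; SL = ⌊$48,197/5⌋ = $9,639 → take SL $9,639. Book value $43,758.
Year 7: DB = ⌊$43,758 × 150%/10⌋ = $6,563; SL = ⌊$38,558/4⌋ = $9,639 → take SL $9,639. Book value $34,119.

$34,119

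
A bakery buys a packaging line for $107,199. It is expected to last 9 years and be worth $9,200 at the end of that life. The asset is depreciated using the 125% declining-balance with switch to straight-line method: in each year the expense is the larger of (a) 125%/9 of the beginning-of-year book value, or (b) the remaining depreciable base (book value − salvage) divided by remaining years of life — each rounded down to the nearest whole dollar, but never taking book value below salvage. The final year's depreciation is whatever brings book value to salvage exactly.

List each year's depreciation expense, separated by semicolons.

Depreciable base = $107,199 − $9,200 = $97,999.
Year 1: DB = ⌊$107,199 × 125%/9⌋ = $14,888; SL = ⌊$97,999/9⌋ = $10,888 → take DB $14,888. Book value $92,311.
Year 2: DB = ⌊$92,311 × 125%/9⌋ = $12,820; SL = ⌊$83,111/8⌋ = $10,388 → take DB $12,820. Book value $79,491.
Year 3: DB = ⌊$79,491 × 125%/9⌋ = $11,040; SL = ⌊$70,291/7⌋ = $10,041 → take DB $11,040. Book value $68,451.
Year 4: DB = ⌊$68,451 × 125%/9⌋ = $9,507; SL = ⌊$59,251/6⌋ = $9,875 → take SL $9,875. Book value $58,576.
Year 5: DB = ⌊$58,576 × 125%/9⌋ = $8,135; SL = ⌊$49,376/5⌋ = $9,875 → take SL $9,875. Book value $48,701.
Year 6: DB = ⌊$48,701 × 125%/9⌋ = $6,764; SL = ⌊$39,501/4⌋ = $9,875 → take SL $9,875. Book value $38,826.
Year 7: DB = ⌊$38,826 × 125%/9⌋ = $5,392; SL = ⌊$29,626/3⌋ = $9,875 → take SL $9,875. Book value $28,951.
Year 8: DB = ⌊$28,951 × 125%/9⌋ = $4,020; SL = ⌊$19,751/2⌋ = $9,875 → take SL $9,875. Book value $19,076.
Year 9 (final): $19,076 − $9,200 = $9,876. Book value $9,200.

$14,888; $12,820; $11,040; $9,875; $9,875; $9,875; $9,875; $9,875; $9,876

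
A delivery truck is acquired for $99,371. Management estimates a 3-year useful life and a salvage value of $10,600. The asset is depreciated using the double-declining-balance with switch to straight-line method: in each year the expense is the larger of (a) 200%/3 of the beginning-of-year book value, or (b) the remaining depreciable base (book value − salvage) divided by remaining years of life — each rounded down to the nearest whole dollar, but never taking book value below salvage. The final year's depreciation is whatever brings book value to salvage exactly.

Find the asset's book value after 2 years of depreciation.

Depreciable base = $99,371 − $10,600 = $88,771.
Year 1: DB = ⌊$99,371 × 200%/3⌋ = $66,247; SL = ⌊$88,771/3⌋ = $29,590 → take DB $66,247. Book value $33,124.
Year 2: DB = ⌊$33,124 × 200%/3⌋ = $22,082; SL = ⌊$22,524/2⌋ = $11,262 → take DB $22,082. Book value $11,042.

$11,042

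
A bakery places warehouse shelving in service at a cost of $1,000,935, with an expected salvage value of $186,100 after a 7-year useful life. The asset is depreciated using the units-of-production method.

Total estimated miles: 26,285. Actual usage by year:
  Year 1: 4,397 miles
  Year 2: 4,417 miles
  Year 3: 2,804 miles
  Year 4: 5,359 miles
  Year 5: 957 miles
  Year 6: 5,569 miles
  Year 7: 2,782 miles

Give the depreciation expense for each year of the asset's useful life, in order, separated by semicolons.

$136,307; $136,927; $86,924; $166,129; $29,667; $172,639; $86,242

Depreciable base = $1,000,935 − $186,100 = $814,835.
Rate = $814,835 / 26,285 miles = $31 per mile.
Year 1: 4,397 × $31 = $136,307. Book value $864,628.
Year 2: 4,417 × $31 = $136,927. Book value $727,701.
Year 3: 2,804 × $31 = $86,924. Book value $640,777.
Year 4: 5,359 × $31 = $166,129. Book value $474,648.
Year 5: 957 × $31 = $29,667. Book value $444,981.
Year 6: 5,569 × $31 = $172,639. Book value $272,342.
Year 7: 2,782 × $31 = $86,242. Book value $186,100.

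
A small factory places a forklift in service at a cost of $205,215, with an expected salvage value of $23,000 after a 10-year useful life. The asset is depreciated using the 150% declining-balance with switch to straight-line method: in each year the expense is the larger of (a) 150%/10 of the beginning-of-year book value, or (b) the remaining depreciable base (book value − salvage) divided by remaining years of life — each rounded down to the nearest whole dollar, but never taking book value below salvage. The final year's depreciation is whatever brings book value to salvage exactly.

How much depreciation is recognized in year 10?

Depreciable base = $205,215 − $23,000 = $182,215.
Year 1: DB = ⌊$205,215 × 150%/10⌋ = $30,782; SL = ⌊$182,215/10⌋ = $18,221 → take DB $30,782. Book value $174,433.
Year 2: DB = ⌊$174,433 × 150%/10⌋ = $26,164; SL = ⌊$151,433/9⌋ = $16,825 → take DB $26,164. Book value $148,269.
Year 3: DB = ⌊$148,269 × 150%/10⌋ = $22,240; SL = ⌊$125,269/8⌋ = $15,658 → take DB $22,240. Book value $126,029.
Year 4: DB = ⌊$126,029 × 150%/10⌋ = $18,904; SL = ⌊$103,029/7⌋ = $14,718 → take DB $18,904. Book value $107,125.
Year 5: DB = ⌊$107,125 × 150%/10⌋ = $16,068; SL = ⌊$84,125/6⌋ = $14,020 → take DB $16,068. Book value $91,057.
Year 6: DB = ⌊$91,057 × 150%/10⌋ = $13,658; SL = ⌊$68,057/5⌋ = $13,611 → take DB $13,658. Book value $77,399.
Year 7: DB = ⌊$77,399 × 150%/10⌋ = $11,609; SL = ⌊$54,399/4⌋ = $13,599 → take SL $13,599. Book value $63,800.
Year 8: DB = ⌊$63,800 × 150%/10⌋ = $9,570; SL = ⌊$40,800/3⌋ = $13,600 → take SL $13,600. Book value $50,200.
Year 9: DB = ⌊$50,200 × 150%/10⌋ = $7,530; SL = ⌊$27,200/2⌋ = $13,600 → take SL $13,600. Book value $36,600.
Year 10 (final): $36,600 − $23,000 = $13,600. Book value $23,000.

$13,600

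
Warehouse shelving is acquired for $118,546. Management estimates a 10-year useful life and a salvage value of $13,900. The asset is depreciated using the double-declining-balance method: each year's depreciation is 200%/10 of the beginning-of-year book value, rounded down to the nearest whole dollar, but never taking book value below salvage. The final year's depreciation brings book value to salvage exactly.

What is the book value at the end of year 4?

Depreciable base = $118,546 − $13,900 = $104,646.
Year 1: ⌊$118,546 × 200%/10⌋ = $23,709. Book value $94,837.
Year 2: ⌊$94,837 × 200%/10⌋ = $18,967. Book value $75,870.
Year 3: ⌊$75,870 × 200%/10⌋ = $15,174. Book value $60,696.
Year 4: ⌊$60,696 × 200%/10⌋ = $12,139. Book value $48,557.

$48,557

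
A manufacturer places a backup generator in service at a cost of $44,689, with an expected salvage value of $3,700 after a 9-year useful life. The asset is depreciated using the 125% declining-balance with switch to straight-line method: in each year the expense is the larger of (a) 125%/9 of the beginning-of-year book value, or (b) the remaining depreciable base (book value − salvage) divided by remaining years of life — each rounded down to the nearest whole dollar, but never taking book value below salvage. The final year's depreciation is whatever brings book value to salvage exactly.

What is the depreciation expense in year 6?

$4,139

Depreciable base = $44,689 − $3,700 = $40,989.
Year 1: DB = ⌊$44,689 × 125%/9⌋ = $6,206; SL = ⌊$40,989/9⌋ = $4,554 → take DB $6,206. Book value $38,483.
Year 2: DB = ⌊$38,483 × 125%/9⌋ = $5,344; SL = ⌊$34,783/8⌋ = $4,347 → take DB $5,344. Book value $33,139.
Year 3: DB = ⌊$33,139 × 125%/9⌋ = $4,602; SL = ⌊$29,439/7⌋ = $4,205 → take DB $4,602. Book value $28,537.
Year 4: DB = ⌊$28,537 × 125%/9⌋ = $3,963; SL = ⌊$24,837/6⌋ = $4,139 → take SL $4,139. Book value $24,398.
Year 5: DB = ⌊$24,398 × 125%/9⌋ = $3,388; SL = ⌊$20,698/5⌋ = $4,139 → take SL $4,139. Book value $20,259.
Year 6: DB = ⌊$20,259 × 125%/9⌋ = $2,813; SL = ⌊$16,559/4⌋ = $4,139 → take SL $4,139. Book value $16,120.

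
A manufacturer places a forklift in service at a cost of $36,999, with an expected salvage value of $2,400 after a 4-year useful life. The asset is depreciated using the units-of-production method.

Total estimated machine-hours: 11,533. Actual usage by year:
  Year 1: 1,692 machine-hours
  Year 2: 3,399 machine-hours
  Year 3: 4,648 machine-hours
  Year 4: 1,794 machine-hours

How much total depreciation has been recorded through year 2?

$15,273

Depreciable base = $36,999 − $2,400 = $34,599.
Rate = $34,599 / 11,533 machine-hours = $3 per machine-hour.
Year 1: 1,692 × $3 = $5,076. Book value $31,923.
Year 2: 3,399 × $3 = $10,197. Book value $21,726.
Accumulated through year 2 = $36,999 − $21,726 = $15,273.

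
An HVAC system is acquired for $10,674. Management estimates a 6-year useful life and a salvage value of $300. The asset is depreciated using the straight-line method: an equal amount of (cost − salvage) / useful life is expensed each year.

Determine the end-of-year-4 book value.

$3,758

Depreciable base = $10,674 − $300 = $10,374.
Annual expense = $10,374 / 6 = $1,729.
End of year 1: book value $8,945.
End of year 2: book value $7,216.
End of year 3: book value $5,487.
End of year 4: book value $3,758.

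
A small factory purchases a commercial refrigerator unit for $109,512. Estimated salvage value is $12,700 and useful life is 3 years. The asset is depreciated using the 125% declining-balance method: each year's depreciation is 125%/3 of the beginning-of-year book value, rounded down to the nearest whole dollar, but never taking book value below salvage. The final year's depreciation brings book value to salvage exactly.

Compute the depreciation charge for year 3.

Depreciable base = $109,512 − $12,700 = $96,812.
Year 1: ⌊$109,512 × 125%/3⌋ = $45,630. Book value $63,882.
Year 2: ⌊$63,882 × 125%/3⌋ = $26,617. Book value $37,265.
Year 3 (final): $37,265 − $12,700 = $24,565. Book value $12,700.

$24,565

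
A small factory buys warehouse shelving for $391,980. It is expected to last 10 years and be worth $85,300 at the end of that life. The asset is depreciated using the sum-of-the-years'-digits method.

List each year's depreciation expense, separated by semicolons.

Depreciable base = $391,980 − $85,300 = $306,680.
Sum of the years' digits = 10+9+8+7+6+5+4+3+2+1 = 55.
Year 1: $306,680 × 10/55 = $55,760. Book value $336,220.
Year 2: $306,680 × 9/55 = $50,184. Book value $286,036.
Year 3: $306,680 × 8/55 = $44,608. Book value $241,428.
Year 4: $306,680 × 7/55 = $39,032. Book value $202,396.
Year 5: $306,680 × 6/55 = $33,456. Book value $168,940.
Year 6: $306,680 × 5/55 = $27,880. Book value $141,060.
Year 7: $306,680 × 4/55 = $22,304. Book value $118,756.
Year 8: $306,680 × 3/55 = $16,728. Book value $102,028.
Year 9: $306,680 × 2/55 = $11,152. Book value $90,876.
Year 10: $306,680 × 1/55 = $5,576. Book value $85,300.

$55,760; $50,184; $44,608; $39,032; $33,456; $27,880; $22,304; $16,728; $11,152; $5,576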